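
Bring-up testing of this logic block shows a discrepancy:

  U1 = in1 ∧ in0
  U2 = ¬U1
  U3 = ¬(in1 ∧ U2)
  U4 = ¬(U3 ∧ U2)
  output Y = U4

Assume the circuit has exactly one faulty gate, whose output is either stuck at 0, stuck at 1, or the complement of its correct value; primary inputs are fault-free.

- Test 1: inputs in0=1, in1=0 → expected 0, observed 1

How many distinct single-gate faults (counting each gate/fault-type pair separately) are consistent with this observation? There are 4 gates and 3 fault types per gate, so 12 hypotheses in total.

Fault-free: U1=0, U2=1, U3=1, U4=0 → 0. Observed 1.
  U1 stuck-at-0: output 0 ✗
  U1 stuck-at-1: output 1 ✓
  U1 inverted output: output 1 ✓
  U2 stuck-at-0: output 1 ✓
  U2 stuck-at-1: output 0 ✗
  U2 inverted output: output 1 ✓
  U3 stuck-at-0: output 1 ✓
  U3 stuck-at-1: output 0 ✗
  U3 inverted output: output 1 ✓
  U4 stuck-at-0: output 0 ✗
  U4 stuck-at-1: output 1 ✓
  U4 inverted output: output 1 ✓
Consistent faults: {U1 stuck-at-1, U1 inverted output, U2 stuck-at-0, U2 inverted output, U3 stuck-at-0, U3 inverted output, U4 stuck-at-1, U4 inverted output} — 8 in all.

8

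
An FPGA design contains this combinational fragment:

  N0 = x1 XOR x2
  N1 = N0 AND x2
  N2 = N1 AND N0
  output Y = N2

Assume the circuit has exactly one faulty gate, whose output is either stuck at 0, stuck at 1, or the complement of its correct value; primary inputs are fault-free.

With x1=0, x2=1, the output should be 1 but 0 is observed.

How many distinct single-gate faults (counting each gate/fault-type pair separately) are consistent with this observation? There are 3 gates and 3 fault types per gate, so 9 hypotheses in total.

Fault-free: N0=1, N1=1, N2=1 → 1. Observed 0.
  N0 stuck-at-0: output 0 ✓
  N0 stuck-at-1: output 1 ✗
  N0 inverted output: output 0 ✓
  N1 stuck-at-0: output 0 ✓
  N1 stuck-at-1: output 1 ✗
  N1 inverted output: output 0 ✓
  N2 stuck-at-0: output 0 ✓
  N2 stuck-at-1: output 1 ✗
  N2 inverted output: output 0 ✓
Consistent faults: {N0 stuck-at-0, N0 inverted output, N1 stuck-at-0, N1 inverted output, N2 stuck-at-0, N2 inverted output} — 6 in all.

6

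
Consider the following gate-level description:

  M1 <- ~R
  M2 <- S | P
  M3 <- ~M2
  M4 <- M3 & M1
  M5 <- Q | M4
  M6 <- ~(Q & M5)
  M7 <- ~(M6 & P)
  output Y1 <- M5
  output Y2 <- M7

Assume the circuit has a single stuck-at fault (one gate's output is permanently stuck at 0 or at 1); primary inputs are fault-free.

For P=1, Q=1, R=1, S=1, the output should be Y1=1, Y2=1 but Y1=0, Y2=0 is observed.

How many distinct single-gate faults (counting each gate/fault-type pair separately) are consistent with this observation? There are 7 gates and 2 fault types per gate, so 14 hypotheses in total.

1

Fault-free: M1=0, M2=1, M3=0, M4=0, M5=1, M6=0, M7=1 → Y1=1, Y2=1. Observed Y1=0, Y2=0.
  M1 stuck-at-0: output Y1=1, Y2=1 ✗
  M1 stuck-at-1: output Y1=1, Y2=1 ✗
  M2 stuck-at-0: output Y1=1, Y2=1 ✗
  M2 stuck-at-1: output Y1=1, Y2=1 ✗
  M3 stuck-at-0: output Y1=1, Y2=1 ✗
  M3 stuck-at-1: output Y1=1, Y2=1 ✗
  M4 stuck-at-0: output Y1=1, Y2=1 ✗
  M4 stuck-at-1: output Y1=1, Y2=1 ✗
  M5 stuck-at-0: output Y1=0, Y2=0 ✓
  M5 stuck-at-1: output Y1=1, Y2=1 ✗
  M6 stuck-at-0: output Y1=1, Y2=1 ✗
  M6 stuck-at-1: output Y1=1, Y2=0 ✗
  M7 stuck-at-0: output Y1=1, Y2=0 ✗
  M7 stuck-at-1: output Y1=1, Y2=1 ✗
Consistent faults: {M5 stuck-at-0} — 1 in all.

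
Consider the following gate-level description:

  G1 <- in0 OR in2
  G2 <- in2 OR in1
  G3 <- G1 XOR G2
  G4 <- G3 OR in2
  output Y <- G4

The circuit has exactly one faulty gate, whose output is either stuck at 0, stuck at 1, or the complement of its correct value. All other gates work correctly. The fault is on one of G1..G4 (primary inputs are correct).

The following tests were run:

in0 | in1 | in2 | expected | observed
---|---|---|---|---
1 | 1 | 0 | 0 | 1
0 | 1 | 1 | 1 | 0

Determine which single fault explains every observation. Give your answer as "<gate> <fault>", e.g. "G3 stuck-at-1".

Fault-free values for test 1 (in0=1, in1=1, in2=0): G1=1, G2=1, G3=0, G4=0, giving Y=0. Observed 1.
Test 1: faults giving observed 1 are {G1 stuck-at-0, G1 inverted output, G2 stuck-at-0, G2 inverted output, G3 stuck-at-1, G3 inverted output, G4 stuck-at-1, G4 inverted output}.
Test 2 (in0=0, in1=1, in2=1): fault-free G1=1, G2=1, G3=0, G4=1 → 1; observed 0. Eliminates G1 stuck-at-0, G1 inverted output, G2 stuck-at-0, G2 inverted output, G3 stuck-at-1, G3 inverted output, G4 stuck-at-1.
Only G4 inverted output is consistent with every test.

G4 inverted output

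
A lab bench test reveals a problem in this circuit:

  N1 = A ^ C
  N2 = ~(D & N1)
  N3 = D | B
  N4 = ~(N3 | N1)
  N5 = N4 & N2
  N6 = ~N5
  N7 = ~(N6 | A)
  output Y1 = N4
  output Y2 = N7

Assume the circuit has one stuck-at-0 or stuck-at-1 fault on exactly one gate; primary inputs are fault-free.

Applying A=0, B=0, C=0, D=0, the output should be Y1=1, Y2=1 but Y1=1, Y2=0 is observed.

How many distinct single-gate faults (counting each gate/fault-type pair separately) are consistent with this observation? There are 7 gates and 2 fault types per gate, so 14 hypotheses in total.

4

Fault-free: N1=0, N2=1, N3=0, N4=1, N5=1, N6=0, N7=1 → Y1=1, Y2=1. Observed Y1=1, Y2=0.
  N1 stuck-at-0: output Y1=1, Y2=1 ✗
  N1 stuck-at-1: output Y1=0, Y2=0 ✗
  N2 stuck-at-0: output Y1=1, Y2=0 ✓
  N2 stuck-at-1: output Y1=1, Y2=1 ✗
  N3 stuck-at-0: output Y1=1, Y2=1 ✗
  N3 stuck-at-1: output Y1=0, Y2=0 ✗
  N4 stuck-at-0: output Y1=0, Y2=0 ✗
  N4 stuck-at-1: output Y1=1, Y2=1 ✗
  N5 stuck-at-0: output Y1=1, Y2=0 ✓
  N5 stuck-at-1: output Y1=1, Y2=1 ✗
  N6 stuck-at-0: output Y1=1, Y2=1 ✗
  N6 stuck-at-1: output Y1=1, Y2=0 ✓
  N7 stuck-at-0: output Y1=1, Y2=0 ✓
  N7 stuck-at-1: output Y1=1, Y2=1 ✗
Consistent faults: {N2 stuck-at-0, N5 stuck-at-0, N6 stuck-at-1, N7 stuck-at-0} — 4 in all.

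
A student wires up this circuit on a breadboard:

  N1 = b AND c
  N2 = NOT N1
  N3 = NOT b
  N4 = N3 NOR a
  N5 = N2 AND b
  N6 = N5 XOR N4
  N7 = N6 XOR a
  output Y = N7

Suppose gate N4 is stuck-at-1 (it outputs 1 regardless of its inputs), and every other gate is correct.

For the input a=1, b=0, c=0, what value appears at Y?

0

Propagate with N4 forced: N1=0, N2=1, N3=1, N4=1 [stuck-at-1], N5=0, N6=1, N7=0.
So Y = 0. (Without the fault it would be 1.)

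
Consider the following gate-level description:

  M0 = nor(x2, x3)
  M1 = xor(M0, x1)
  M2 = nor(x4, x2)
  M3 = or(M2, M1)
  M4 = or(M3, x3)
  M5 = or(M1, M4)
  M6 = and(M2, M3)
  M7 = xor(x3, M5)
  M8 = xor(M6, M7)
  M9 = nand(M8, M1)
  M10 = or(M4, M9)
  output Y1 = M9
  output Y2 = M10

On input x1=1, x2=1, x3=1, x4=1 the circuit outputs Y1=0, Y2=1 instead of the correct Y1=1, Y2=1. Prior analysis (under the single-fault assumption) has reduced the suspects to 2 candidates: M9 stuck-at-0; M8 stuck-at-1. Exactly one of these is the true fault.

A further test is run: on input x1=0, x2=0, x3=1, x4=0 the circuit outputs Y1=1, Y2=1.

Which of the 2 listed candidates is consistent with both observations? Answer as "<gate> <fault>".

M8 stuck-at-1

Evaluate each candidate on input x1=0, x2=0, x3=1, x4=0:
  M9 stuck-at-0: M0=0, M1=0, M2=1, M3=1, M4=1, M5=1, M6=1, M7=0, M8=1, M9=0 [stuck-at-0], M10=1 → Y1=0, Y2=1 — eliminated
  M8 stuck-at-1: M0=0, M1=0, M2=1, M3=1, M4=1, M5=1, M6=1, M7=0, M8=1 [stuck-at-1], M9=1, M10=1 → Y1=1, Y2=1 — matches
Only M8 stuck-at-1 reproduces the observed Y1=1, Y2=1.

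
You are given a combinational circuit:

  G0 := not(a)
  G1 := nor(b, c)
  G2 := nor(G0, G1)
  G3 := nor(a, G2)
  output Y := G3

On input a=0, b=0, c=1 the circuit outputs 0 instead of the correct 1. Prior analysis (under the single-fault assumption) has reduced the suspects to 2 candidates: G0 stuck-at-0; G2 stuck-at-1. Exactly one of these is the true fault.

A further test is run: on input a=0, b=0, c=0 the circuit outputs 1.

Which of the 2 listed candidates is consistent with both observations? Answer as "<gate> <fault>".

G0 stuck-at-0

Evaluate each candidate on input a=0, b=0, c=0:
  G0 stuck-at-0: G0=0 [stuck-at-0], G1=1, G2=0, G3=1 → 1 — matches
  G2 stuck-at-1: G0=1, G1=1, G2=1 [stuck-at-1], G3=0 → 0 — eliminated
Only G0 stuck-at-0 reproduces the observed 1.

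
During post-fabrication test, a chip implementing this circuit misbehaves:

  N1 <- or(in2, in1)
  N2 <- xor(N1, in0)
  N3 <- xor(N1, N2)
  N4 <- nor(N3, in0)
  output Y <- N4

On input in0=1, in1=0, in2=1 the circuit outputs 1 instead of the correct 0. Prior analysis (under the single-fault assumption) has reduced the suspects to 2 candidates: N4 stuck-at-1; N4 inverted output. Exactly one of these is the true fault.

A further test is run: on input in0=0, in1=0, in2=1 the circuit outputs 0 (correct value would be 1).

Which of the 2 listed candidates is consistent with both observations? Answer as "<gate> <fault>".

N4 inverted output

Evaluate each candidate on input in0=0, in1=0, in2=1:
  N4 stuck-at-1: N1=1, N2=1, N3=0, N4=1 [stuck-at-1] → 1 — eliminated
  N4 inverted output: N1=1, N2=1, N3=0, N4=0 [inverted output] → 0 — matches
Only N4 inverted output reproduces the observed 0.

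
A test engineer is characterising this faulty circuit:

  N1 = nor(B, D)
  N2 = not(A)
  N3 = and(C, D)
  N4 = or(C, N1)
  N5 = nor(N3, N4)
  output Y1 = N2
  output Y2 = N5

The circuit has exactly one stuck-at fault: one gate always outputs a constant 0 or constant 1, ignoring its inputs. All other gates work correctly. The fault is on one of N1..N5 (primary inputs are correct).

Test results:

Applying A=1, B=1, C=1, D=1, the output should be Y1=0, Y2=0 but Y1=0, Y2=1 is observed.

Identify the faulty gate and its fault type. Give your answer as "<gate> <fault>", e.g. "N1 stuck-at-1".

Fault-free values for test 1 (A=1, B=1, C=1, D=1): N1=0, N2=0, N3=1, N4=1, N5=0, giving Y1=0, Y2=0. Observed Y1=0, Y2=1.
Test 1: faults giving observed Y1=0, Y2=1 are {N5 stuck-at-1}.
Only N5 stuck-at-1 is consistent with every test.

N5 stuck-at-1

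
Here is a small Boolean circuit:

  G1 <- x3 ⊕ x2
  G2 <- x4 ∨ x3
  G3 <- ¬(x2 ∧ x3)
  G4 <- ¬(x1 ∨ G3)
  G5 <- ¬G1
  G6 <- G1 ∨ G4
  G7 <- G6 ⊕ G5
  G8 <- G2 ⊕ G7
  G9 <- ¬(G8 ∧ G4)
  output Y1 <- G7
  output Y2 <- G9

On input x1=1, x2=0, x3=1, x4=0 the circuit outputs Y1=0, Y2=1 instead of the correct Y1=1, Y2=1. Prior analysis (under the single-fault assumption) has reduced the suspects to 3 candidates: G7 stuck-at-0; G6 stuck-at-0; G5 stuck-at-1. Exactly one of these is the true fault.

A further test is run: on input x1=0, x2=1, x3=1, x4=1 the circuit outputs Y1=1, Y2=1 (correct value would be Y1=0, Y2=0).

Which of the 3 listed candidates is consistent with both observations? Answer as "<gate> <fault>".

Evaluate each candidate on input x1=0, x2=1, x3=1, x4=1:
  G7 stuck-at-0: G1=0, G2=1, G3=0, G4=1, G5=1, G6=1, G7=0 [stuck-at-0], G8=1, G9=0 → Y1=0, Y2=0 — eliminated
  G6 stuck-at-0: G1=0, G2=1, G3=0, G4=1, G5=1, G6=0 [stuck-at-0], G7=1, G8=0, G9=1 → Y1=1, Y2=1 — matches
  G5 stuck-at-1: G1=0, G2=1, G3=0, G4=1, G5=1 [stuck-at-1], G6=1, G7=0, G8=1, G9=0 → Y1=0, Y2=0 — eliminated
Only G6 stuck-at-0 reproduces the observed Y1=1, Y2=1.

G6 stuck-at-0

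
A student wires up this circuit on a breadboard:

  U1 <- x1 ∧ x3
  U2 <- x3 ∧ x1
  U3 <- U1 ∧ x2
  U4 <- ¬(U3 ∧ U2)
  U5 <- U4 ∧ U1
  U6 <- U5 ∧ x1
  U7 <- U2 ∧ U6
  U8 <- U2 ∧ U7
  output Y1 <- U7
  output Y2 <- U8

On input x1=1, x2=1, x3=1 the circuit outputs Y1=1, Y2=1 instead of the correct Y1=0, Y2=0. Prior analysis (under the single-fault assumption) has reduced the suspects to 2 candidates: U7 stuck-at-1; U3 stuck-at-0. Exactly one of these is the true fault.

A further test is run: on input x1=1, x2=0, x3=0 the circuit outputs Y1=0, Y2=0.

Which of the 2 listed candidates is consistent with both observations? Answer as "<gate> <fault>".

Evaluate each candidate on input x1=1, x2=0, x3=0:
  U7 stuck-at-1: U1=0, U2=0, U3=0, U4=1, U5=0, U6=0, U7=1 [stuck-at-1], U8=0 → Y1=1, Y2=0 — eliminated
  U3 stuck-at-0: U1=0, U2=0, U3=0 [stuck-at-0], U4=1, U5=0, U6=0, U7=0, U8=0 → Y1=0, Y2=0 — matches
Only U3 stuck-at-0 reproduces the observed Y1=0, Y2=0.

U3 stuck-at-0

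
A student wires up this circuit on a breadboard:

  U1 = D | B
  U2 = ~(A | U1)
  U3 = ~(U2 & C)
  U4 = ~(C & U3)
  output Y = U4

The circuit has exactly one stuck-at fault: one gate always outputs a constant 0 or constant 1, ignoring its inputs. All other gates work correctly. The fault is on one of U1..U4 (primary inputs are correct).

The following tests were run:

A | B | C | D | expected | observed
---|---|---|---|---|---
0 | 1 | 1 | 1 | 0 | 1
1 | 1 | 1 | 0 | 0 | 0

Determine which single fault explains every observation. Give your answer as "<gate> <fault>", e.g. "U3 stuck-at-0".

U1 stuck-at-0

Fault-free values for test 1 (A=0, B=1, C=1, D=1): U1=1, U2=0, U3=1, U4=0, giving Y=0. Observed 1.
Test 1: faults giving observed 1 are {U1 stuck-at-0, U2 stuck-at-1, U3 stuck-at-0, U4 stuck-at-1}.
Test 2 (A=1, B=1, C=1, D=0): fault-free U1=1, U2=0, U3=1, U4=0 → 0; observed 0. Eliminates U2 stuck-at-1, U3 stuck-at-0, U4 stuck-at-1.
Only U1 stuck-at-0 is consistent with every test.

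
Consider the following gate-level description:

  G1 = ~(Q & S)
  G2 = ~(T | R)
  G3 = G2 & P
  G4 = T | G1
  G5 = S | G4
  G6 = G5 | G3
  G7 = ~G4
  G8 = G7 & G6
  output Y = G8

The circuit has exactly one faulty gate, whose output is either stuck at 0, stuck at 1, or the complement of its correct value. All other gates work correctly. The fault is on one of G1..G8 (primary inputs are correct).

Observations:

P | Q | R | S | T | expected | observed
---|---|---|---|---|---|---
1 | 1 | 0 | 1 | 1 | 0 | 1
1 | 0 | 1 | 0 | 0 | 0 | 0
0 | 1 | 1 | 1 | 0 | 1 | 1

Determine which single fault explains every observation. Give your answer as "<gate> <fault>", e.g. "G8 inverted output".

Fault-free values for test 1 (P=1, Q=1, R=0, S=1, T=1): G1=0, G2=0, G3=0, G4=1, G5=1, G6=1, G7=0, G8=0, giving Y=0. Observed 1.
Test 1: faults giving observed 1 are {G4 stuck-at-0, G4 inverted output, G7 stuck-at-1, G7 inverted output, G8 stuck-at-1, G8 inverted output}.
Test 2 (P=1, Q=0, R=1, S=0, T=0): fault-free G1=1, G2=0, G3=0, G4=1, G5=1, G6=1, G7=0, G8=0 → 0; observed 0. Eliminates G7 stuck-at-1, G7 inverted output, G8 stuck-at-1, G8 inverted output.
Test 3 (P=0, Q=1, R=1, S=1, T=0): fault-free G1=0, G2=0, G3=0, G4=0, G5=1, G6=1, G7=1, G8=1 → 1; observed 1. Eliminates G4 inverted output.
Only G4 stuck-at-0 is consistent with every test.

G4 stuck-at-0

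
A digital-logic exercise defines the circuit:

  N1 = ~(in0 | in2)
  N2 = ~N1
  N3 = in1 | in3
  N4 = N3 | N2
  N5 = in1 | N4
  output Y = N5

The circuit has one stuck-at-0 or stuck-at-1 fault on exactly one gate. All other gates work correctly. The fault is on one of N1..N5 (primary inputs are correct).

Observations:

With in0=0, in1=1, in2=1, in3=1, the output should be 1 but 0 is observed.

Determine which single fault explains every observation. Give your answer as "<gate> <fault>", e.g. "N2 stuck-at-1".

Fault-free values for test 1 (in0=0, in1=1, in2=1, in3=1): N1=0, N2=1, N3=1, N4=1, N5=1, giving Y=1. Observed 0.
Test 1: faults giving observed 0 are {N5 stuck-at-0}.
Only N5 stuck-at-0 is consistent with every test.

N5 stuck-at-0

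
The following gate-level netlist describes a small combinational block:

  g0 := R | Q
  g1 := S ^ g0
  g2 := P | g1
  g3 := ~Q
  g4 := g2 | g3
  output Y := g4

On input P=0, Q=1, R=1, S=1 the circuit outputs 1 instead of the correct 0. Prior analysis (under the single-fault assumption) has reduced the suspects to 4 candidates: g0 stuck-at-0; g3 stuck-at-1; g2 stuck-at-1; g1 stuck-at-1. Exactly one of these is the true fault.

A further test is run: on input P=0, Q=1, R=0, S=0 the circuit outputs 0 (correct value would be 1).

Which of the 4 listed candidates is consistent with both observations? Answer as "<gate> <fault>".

Evaluate each candidate on input P=0, Q=1, R=0, S=0:
  g0 stuck-at-0: g0=0 [stuck-at-0], g1=0, g2=0, g3=0, g4=0 → 0 — matches
  g3 stuck-at-1: g0=1, g1=1, g2=1, g3=1 [stuck-at-1], g4=1 → 1 — eliminated
  g2 stuck-at-1: g0=1, g1=1, g2=1 [stuck-at-1], g3=0, g4=1 → 1 — eliminated
  g1 stuck-at-1: g0=1, g1=1 [stuck-at-1], g2=1, g3=0, g4=1 → 1 — eliminated
Only g0 stuck-at-0 reproduces the observed 0.

g0 stuck-at-0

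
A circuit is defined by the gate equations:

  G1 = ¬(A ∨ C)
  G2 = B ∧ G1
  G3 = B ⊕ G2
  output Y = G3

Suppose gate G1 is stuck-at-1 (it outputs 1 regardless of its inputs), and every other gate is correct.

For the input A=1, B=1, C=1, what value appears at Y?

0

Propagate with G1 forced: G1=1 [stuck-at-1], G2=1, G3=0.
So Y = 0. (Without the fault it would be 1.)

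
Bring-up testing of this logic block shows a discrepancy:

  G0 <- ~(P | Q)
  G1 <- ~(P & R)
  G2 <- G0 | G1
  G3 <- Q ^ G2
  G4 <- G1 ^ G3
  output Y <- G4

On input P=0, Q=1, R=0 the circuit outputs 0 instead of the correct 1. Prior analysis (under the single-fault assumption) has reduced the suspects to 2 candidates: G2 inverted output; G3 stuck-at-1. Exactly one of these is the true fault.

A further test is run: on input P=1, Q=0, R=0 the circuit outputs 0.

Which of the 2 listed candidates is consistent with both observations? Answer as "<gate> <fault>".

G3 stuck-at-1

Evaluate each candidate on input P=1, Q=0, R=0:
  G2 inverted output: G0=0, G1=1, G2=0 [inverted output], G3=0, G4=1 → 1 — eliminated
  G3 stuck-at-1: G0=0, G1=1, G2=1, G3=1 [stuck-at-1], G4=0 → 0 — matches
Only G3 stuck-at-1 reproduces the observed 0.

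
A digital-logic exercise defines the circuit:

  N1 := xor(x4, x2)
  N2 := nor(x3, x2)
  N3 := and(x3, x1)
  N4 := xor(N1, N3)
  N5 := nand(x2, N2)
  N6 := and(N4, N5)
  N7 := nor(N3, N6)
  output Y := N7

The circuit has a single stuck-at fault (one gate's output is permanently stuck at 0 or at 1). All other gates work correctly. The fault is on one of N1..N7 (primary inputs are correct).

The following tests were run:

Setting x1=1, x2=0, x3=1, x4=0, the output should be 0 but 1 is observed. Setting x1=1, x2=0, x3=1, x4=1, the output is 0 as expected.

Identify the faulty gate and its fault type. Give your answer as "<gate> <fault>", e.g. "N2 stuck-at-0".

N3 stuck-at-0

Fault-free values for test 1 (x1=1, x2=0, x3=1, x4=0): N1=0, N2=0, N3=1, N4=1, N5=1, N6=1, N7=0, giving Y=0. Observed 1.
Test 1: faults giving observed 1 are {N3 stuck-at-0, N7 stuck-at-1}.
Test 2 (x1=1, x2=0, x3=1, x4=1): fault-free N1=1, N2=0, N3=1, N4=0, N5=1, N6=0, N7=0 → 0; observed 0. Eliminates N7 stuck-at-1.
Only N3 stuck-at-0 is consistent with every test.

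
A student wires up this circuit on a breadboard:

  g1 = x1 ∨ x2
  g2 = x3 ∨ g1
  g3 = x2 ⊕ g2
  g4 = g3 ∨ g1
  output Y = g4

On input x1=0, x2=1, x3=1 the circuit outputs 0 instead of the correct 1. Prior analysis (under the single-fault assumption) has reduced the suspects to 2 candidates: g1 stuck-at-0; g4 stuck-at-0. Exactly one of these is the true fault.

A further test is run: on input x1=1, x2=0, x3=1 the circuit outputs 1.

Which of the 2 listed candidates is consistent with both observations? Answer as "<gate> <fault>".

g1 stuck-at-0

Evaluate each candidate on input x1=1, x2=0, x3=1:
  g1 stuck-at-0: g1=0 [stuck-at-0], g2=1, g3=1, g4=1 → 1 — matches
  g4 stuck-at-0: g1=1, g2=1, g3=1, g4=0 [stuck-at-0] → 0 — eliminated
Only g1 stuck-at-0 reproduces the observed 1.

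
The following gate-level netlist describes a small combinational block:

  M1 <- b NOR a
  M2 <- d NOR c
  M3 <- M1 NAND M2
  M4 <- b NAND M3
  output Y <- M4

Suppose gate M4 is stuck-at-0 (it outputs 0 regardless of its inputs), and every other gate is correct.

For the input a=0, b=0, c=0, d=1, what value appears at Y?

Propagate with M4 forced: M1=1, M2=0, M3=1, M4=0 [stuck-at-0].
So Y = 0. (Without the fault it would be 1.)

0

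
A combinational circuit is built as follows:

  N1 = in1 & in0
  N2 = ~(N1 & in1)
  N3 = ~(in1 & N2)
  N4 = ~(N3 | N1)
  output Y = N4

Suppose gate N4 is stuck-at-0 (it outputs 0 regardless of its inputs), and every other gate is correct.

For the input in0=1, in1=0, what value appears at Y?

0

Propagate with N4 forced: N1=0, N2=1, N3=1, N4=0 [stuck-at-0].
So Y = 0. (Same as the fault-free value — the fault is masked on this input.)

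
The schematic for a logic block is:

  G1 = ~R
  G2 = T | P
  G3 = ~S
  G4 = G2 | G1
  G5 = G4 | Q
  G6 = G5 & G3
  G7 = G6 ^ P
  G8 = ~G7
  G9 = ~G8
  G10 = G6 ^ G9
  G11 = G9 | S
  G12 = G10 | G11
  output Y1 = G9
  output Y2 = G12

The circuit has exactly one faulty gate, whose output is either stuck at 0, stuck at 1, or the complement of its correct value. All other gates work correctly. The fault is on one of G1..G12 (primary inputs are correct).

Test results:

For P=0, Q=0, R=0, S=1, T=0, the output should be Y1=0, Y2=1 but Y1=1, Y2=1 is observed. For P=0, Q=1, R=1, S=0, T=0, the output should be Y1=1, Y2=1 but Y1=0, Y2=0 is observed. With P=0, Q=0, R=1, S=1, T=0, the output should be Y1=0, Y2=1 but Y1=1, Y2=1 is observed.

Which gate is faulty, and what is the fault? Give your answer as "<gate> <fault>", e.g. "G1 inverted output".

Fault-free values for test 1 (P=0, Q=0, R=0, S=1, T=0): G1=1, G2=0, G3=0, G4=1, G5=1, G6=0, G7=0, G8=1, G9=0, G10=0, G11=1, G12=1, giving Y1=0, Y2=1. Observed Y1=1, Y2=1.
Test 1: faults giving observed Y1=1, Y2=1 are {G3 stuck-at-1, G3 inverted output, G6 stuck-at-1, G6 inverted output, G7 stuck-at-1, G7 inverted output, G8 stuck-at-0, G8 inverted output, G9 stuck-at-1, G9 inverted output}.
Test 2 (P=0, Q=1, R=1, S=0, T=0): fault-free G1=0, G2=0, G3=1, G4=0, G5=1, G6=1, G7=1, G8=0, G9=1, G10=0, G11=1, G12=1 → Y1=1, Y2=1; observed Y1=0, Y2=0. Eliminates G3 stuck-at-1, G6 stuck-at-1, G7 stuck-at-1, G7 inverted output, G8 stuck-at-0, G8 inverted output, G9 stuck-at-1, G9 inverted output.
Test 3 (P=0, Q=0, R=1, S=1, T=0): fault-free G1=0, G2=0, G3=0, G4=0, G5=0, G6=0, G7=0, G8=1, G9=0, G10=0, G11=1, G12=1 → Y1=0, Y2=1; observed Y1=1, Y2=1. Eliminates G3 inverted output.
Only G6 inverted output is consistent with every test.

G6 inverted output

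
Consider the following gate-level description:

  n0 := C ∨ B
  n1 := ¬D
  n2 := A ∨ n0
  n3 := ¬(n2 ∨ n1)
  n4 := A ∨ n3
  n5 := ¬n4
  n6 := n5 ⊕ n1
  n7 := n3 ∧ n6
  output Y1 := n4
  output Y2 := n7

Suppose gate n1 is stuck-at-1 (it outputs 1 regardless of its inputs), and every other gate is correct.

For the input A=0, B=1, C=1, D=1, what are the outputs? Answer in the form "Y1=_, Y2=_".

Y1=0, Y2=0

Propagate with n1 forced: n0=1, n1=1 [stuck-at-1], n2=1, n3=0, n4=0, n5=1, n6=0, n7=0.
So the outputs are Y1=0, Y2=0. (Same as the fault-free value — the fault is masked on this input.)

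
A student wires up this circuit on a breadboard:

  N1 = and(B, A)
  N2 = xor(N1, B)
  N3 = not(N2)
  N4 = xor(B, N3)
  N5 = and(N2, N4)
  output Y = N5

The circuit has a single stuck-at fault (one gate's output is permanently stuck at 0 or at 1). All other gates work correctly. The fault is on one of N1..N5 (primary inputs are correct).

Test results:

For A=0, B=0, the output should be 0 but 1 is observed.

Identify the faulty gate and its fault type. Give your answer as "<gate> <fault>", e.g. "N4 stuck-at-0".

N5 stuck-at-1

Fault-free values for test 1 (A=0, B=0): N1=0, N2=0, N3=1, N4=1, N5=0, giving Y=0. Observed 1.
Test 1: faults giving observed 1 are {N5 stuck-at-1}.
Only N5 stuck-at-1 is consistent with every test.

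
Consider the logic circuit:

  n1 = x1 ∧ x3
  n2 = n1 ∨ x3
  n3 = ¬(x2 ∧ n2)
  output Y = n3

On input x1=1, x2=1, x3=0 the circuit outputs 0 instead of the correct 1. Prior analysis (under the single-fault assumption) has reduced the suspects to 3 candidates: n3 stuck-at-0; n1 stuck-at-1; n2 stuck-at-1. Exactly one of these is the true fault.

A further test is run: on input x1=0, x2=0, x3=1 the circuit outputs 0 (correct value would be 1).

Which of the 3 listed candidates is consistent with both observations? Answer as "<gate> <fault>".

n3 stuck-at-0

Evaluate each candidate on input x1=0, x2=0, x3=1:
  n3 stuck-at-0: n1=0, n2=1, n3=0 [stuck-at-0] → 0 — matches
  n1 stuck-at-1: n1=1 [stuck-at-1], n2=1, n3=1 → 1 — eliminated
  n2 stuck-at-1: n1=0, n2=1 [stuck-at-1], n3=1 → 1 — eliminated
Only n3 stuck-at-0 reproduces the observed 0.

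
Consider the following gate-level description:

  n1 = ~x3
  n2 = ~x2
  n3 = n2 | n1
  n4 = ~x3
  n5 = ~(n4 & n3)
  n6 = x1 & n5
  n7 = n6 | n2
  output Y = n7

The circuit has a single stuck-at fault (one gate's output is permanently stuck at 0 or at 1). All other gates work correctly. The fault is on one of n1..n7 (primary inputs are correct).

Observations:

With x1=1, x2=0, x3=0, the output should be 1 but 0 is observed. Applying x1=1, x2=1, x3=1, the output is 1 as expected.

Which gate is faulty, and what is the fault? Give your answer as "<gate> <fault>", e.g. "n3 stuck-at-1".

Fault-free values for test 1 (x1=1, x2=0, x3=0): n1=1, n2=1, n3=1, n4=1, n5=0, n6=0, n7=1, giving Y=1. Observed 0.
Test 1: faults giving observed 0 are {n2 stuck-at-0, n7 stuck-at-0}.
Test 2 (x1=1, x2=1, x3=1): fault-free n1=0, n2=0, n3=0, n4=0, n5=1, n6=1, n7=1 → 1; observed 1. Eliminates n7 stuck-at-0.
Only n2 stuck-at-0 is consistent with every test.

n2 stuck-at-0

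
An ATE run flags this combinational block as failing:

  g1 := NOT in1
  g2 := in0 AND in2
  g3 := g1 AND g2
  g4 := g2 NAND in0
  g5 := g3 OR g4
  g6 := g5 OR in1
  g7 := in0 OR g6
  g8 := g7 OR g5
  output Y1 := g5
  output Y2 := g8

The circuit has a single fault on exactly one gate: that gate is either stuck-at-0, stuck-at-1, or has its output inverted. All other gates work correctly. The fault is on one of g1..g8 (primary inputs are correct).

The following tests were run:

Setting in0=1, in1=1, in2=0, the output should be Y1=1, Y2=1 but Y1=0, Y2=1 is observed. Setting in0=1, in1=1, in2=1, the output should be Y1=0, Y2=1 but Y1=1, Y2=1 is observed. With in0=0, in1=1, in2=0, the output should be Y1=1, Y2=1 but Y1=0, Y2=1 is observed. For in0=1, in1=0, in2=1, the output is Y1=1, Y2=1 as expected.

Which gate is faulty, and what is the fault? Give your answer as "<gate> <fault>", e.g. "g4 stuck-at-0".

Fault-free values for test 1 (in0=1, in1=1, in2=0): g1=0, g2=0, g3=0, g4=1, g5=1, g6=1, g7=1, g8=1, giving Y1=1, Y2=1. Observed Y1=0, Y2=1.
Test 1: faults giving observed Y1=0, Y2=1 are {g2 stuck-at-1, g2 inverted output, g4 stuck-at-0, g4 inverted output, g5 stuck-at-0, g5 inverted output}.
Test 2 (in0=1, in1=1, in2=1): fault-free g1=0, g2=1, g3=0, g4=0, g5=0, g6=1, g7=1, g8=1 → Y1=0, Y2=1; observed Y1=1, Y2=1. Eliminates g2 stuck-at-1, g4 stuck-at-0, g5 stuck-at-0.
Test 3 (in0=0, in1=1, in2=0): fault-free g1=0, g2=0, g3=0, g4=1, g5=1, g6=1, g7=1, g8=1 → Y1=1, Y2=1; observed Y1=0, Y2=1. Eliminates g2 inverted output.
Test 4 (in0=1, in1=0, in2=1): fault-free g1=1, g2=1, g3=1, g4=0, g5=1, g6=1, g7=1, g8=1 → Y1=1, Y2=1; observed Y1=1, Y2=1. Eliminates g5 inverted output.
Only g4 inverted output is consistent with every test.

g4 inverted output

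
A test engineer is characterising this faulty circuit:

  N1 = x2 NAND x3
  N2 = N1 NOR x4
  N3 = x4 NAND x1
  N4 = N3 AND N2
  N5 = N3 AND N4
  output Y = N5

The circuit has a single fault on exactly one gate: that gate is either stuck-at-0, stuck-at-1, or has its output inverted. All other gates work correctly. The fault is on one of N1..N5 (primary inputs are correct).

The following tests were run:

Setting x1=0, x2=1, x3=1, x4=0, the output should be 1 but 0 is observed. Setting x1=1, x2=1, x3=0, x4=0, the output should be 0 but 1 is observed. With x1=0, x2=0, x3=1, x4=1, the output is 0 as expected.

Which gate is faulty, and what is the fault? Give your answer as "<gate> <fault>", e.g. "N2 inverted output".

N1 inverted output

Fault-free values for test 1 (x1=0, x2=1, x3=1, x4=0): N1=0, N2=1, N3=1, N4=1, N5=1, giving Y=1. Observed 0.
Test 1: faults giving observed 0 are {N1 stuck-at-1, N1 inverted output, N2 stuck-at-0, N2 inverted output, N3 stuck-at-0, N3 inverted output, N4 stuck-at-0, N4 inverted output, N5 stuck-at-0, N5 inverted output}.
Test 2 (x1=1, x2=1, x3=0, x4=0): fault-free N1=1, N2=0, N3=1, N4=0, N5=0 → 0; observed 1. Eliminates N1 stuck-at-1, N2 stuck-at-0, N3 stuck-at-0, N3 inverted output, N4 stuck-at-0, N5 stuck-at-0.
Test 3 (x1=0, x2=0, x3=1, x4=1): fault-free N1=1, N2=0, N3=1, N4=0, N5=0 → 0; observed 0. Eliminates N2 inverted output, N4 inverted output, N5 inverted output.
Only N1 inverted output is consistent with every test.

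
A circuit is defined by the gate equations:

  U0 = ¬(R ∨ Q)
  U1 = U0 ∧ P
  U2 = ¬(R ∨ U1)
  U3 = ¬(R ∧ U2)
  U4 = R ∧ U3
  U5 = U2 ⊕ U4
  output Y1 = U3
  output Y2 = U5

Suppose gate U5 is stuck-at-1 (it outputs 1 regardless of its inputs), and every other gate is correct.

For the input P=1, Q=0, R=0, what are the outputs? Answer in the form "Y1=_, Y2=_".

Propagate with U5 forced: U0=1, U1=1, U2=0, U3=1, U4=0, U5=1 [stuck-at-1].
So the outputs are Y1=1, Y2=1. (Without the fault they would be Y1=1, Y2=0.)

Y1=1, Y2=1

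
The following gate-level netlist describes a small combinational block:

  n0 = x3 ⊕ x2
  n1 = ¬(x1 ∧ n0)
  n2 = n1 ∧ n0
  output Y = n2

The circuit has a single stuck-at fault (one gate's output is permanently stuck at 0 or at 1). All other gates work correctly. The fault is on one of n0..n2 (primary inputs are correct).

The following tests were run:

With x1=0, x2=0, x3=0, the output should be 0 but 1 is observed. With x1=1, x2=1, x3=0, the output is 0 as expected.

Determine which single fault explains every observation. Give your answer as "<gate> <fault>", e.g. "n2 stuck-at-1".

Fault-free values for test 1 (x1=0, x2=0, x3=0): n0=0, n1=1, n2=0, giving Y=0. Observed 1.
Test 1: faults giving observed 1 are {n0 stuck-at-1, n2 stuck-at-1}.
Test 2 (x1=1, x2=1, x3=0): fault-free n0=1, n1=0, n2=0 → 0; observed 0. Eliminates n2 stuck-at-1.
Only n0 stuck-at-1 is consistent with every test.

n0 stuck-at-1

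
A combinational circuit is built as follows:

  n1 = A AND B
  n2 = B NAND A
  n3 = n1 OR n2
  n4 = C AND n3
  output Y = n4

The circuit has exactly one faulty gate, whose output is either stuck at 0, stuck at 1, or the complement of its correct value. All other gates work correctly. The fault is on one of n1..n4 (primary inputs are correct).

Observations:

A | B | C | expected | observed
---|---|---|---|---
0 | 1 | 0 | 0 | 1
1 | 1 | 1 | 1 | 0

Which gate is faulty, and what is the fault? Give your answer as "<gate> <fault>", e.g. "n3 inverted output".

Fault-free values for test 1 (A=0, B=1, C=0): n1=0, n2=1, n3=1, n4=0, giving Y=0. Observed 1.
Test 1: faults giving observed 1 are {n4 stuck-at-1, n4 inverted output}.
Test 2 (A=1, B=1, C=1): fault-free n1=1, n2=0, n3=1, n4=1 → 1; observed 0. Eliminates n4 stuck-at-1.
Only n4 inverted output is consistent with every test.

n4 inverted output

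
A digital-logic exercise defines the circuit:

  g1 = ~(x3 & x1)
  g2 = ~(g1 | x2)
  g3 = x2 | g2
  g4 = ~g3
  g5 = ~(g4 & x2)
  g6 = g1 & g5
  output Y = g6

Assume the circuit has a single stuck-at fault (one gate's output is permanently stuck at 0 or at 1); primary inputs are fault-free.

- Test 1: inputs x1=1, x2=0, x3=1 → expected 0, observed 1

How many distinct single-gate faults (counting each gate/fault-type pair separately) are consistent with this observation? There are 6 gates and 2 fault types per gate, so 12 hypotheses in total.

Fault-free: g1=0, g2=1, g3=1, g4=0, g5=1, g6=0 → 0. Observed 1.
  g1 stuck-at-0: output 0 ✗
  g1 stuck-at-1: output 1 ✓
  g2 stuck-at-0: output 0 ✗
  g2 stuck-at-1: output 0 ✗
  g3 stuck-at-0: output 0 ✗
  g3 stuck-at-1: output 0 ✗
  g4 stuck-at-0: output 0 ✗
  g4 stuck-at-1: output 0 ✗
  g5 stuck-at-0: output 0 ✗
  g5 stuck-at-1: output 0 ✗
  g6 stuck-at-0: output 0 ✗
  g6 stuck-at-1: output 1 ✓
Consistent faults: {g1 stuck-at-1, g6 stuck-at-1} — 2 in all.

2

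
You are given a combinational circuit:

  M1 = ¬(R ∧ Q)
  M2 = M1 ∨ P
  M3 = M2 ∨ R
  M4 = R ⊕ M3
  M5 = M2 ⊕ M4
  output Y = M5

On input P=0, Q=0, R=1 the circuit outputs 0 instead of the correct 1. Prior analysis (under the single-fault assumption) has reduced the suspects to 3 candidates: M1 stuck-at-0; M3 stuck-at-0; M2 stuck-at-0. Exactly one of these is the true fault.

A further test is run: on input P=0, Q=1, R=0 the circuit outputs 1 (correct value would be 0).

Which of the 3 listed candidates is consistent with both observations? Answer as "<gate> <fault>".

M3 stuck-at-0

Evaluate each candidate on input P=0, Q=1, R=0:
  M1 stuck-at-0: M1=0 [stuck-at-0], M2=0, M3=0, M4=0, M5=0 → 0 — eliminated
  M3 stuck-at-0: M1=1, M2=1, M3=0 [stuck-at-0], M4=0, M5=1 → 1 — matches
  M2 stuck-at-0: M1=1, M2=0 [stuck-at-0], M3=0, M4=0, M5=0 → 0 — eliminated
Only M3 stuck-at-0 reproduces the observed 1.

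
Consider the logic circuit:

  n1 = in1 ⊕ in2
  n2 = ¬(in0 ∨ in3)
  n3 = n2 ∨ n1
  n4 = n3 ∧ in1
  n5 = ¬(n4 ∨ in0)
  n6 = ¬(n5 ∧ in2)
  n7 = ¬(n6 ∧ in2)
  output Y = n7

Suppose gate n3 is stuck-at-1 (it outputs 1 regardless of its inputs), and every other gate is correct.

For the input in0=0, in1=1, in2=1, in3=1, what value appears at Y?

Propagate with n3 forced: n1=0, n2=0, n3=1 [stuck-at-1], n4=1, n5=0, n6=1, n7=0.
So Y = 0. (Without the fault it would be 1.)

0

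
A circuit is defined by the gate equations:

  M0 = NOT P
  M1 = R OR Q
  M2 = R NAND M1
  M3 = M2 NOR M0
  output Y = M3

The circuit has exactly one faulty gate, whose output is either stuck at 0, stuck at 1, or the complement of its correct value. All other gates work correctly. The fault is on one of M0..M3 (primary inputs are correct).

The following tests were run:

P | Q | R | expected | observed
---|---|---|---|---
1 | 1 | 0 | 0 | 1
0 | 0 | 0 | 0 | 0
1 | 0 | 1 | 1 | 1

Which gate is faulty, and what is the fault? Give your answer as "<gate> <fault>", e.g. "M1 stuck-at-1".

Fault-free values for test 1 (P=1, Q=1, R=0): M0=0, M1=1, M2=1, M3=0, giving Y=0. Observed 1.
Test 1: faults giving observed 1 are {M2 stuck-at-0, M2 inverted output, M3 stuck-at-1, M3 inverted output}.
Test 2 (P=0, Q=0, R=0): fault-free M0=1, M1=0, M2=1, M3=0 → 0; observed 0. Eliminates M3 stuck-at-1, M3 inverted output.
Test 3 (P=1, Q=0, R=1): fault-free M0=0, M1=1, M2=0, M3=1 → 1; observed 1. Eliminates M2 inverted output.
Only M2 stuck-at-0 is consistent with every test.

M2 stuck-at-0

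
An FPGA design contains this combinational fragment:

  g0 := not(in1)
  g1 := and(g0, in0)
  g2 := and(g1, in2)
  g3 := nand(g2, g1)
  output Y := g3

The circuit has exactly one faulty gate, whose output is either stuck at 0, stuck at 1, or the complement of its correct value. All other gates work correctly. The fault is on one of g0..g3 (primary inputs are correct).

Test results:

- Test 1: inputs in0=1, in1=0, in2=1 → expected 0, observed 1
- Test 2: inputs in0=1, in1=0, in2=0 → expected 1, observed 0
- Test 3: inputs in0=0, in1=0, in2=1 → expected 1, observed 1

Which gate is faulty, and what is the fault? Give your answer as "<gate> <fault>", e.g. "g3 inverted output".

g2 inverted output

Fault-free values for test 1 (in0=1, in1=0, in2=1): g0=1, g1=1, g2=1, g3=0, giving Y=0. Observed 1.
Test 1: faults giving observed 1 are {g0 stuck-at-0, g0 inverted output, g1 stuck-at-0, g1 inverted output, g2 stuck-at-0, g2 inverted output, g3 stuck-at-1, g3 inverted output}.
Test 2 (in0=1, in1=0, in2=0): fault-free g0=1, g1=1, g2=0, g3=1 → 1; observed 0. Eliminates g0 stuck-at-0, g0 inverted output, g1 stuck-at-0, g1 inverted output, g2 stuck-at-0, g3 stuck-at-1.
Test 3 (in0=0, in1=0, in2=1): fault-free g0=1, g1=0, g2=0, g3=1 → 1; observed 1. Eliminates g3 inverted output.
Only g2 inverted output is consistent with every test.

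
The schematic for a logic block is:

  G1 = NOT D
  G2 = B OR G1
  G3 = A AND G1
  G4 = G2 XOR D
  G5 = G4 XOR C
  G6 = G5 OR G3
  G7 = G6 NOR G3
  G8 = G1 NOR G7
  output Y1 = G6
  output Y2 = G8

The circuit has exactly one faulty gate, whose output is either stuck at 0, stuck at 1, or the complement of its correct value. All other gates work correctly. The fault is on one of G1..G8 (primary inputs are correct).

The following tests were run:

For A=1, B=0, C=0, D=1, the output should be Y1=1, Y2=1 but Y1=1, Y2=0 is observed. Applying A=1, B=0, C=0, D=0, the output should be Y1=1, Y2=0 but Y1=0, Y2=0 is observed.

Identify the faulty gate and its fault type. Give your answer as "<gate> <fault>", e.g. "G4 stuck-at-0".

Fault-free values for test 1 (A=1, B=0, C=0, D=1): G1=0, G2=0, G3=0, G4=1, G5=1, G6=1, G7=0, G8=1, giving Y1=1, Y2=1. Observed Y1=1, Y2=0.
Test 1: faults giving observed Y1=1, Y2=0 are {G1 stuck-at-1, G1 inverted output, G7 stuck-at-1, G7 inverted output, G8 stuck-at-0, G8 inverted output}.
Test 2 (A=1, B=0, C=0, D=0): fault-free G1=1, G2=1, G3=1, G4=1, G5=1, G6=1, G7=0, G8=0 → Y1=1, Y2=0; observed Y1=0, Y2=0. Eliminates G1 stuck-at-1, G7 stuck-at-1, G7 inverted output, G8 stuck-at-0, G8 inverted output.
Only G1 inverted output is consistent with every test.

G1 inverted output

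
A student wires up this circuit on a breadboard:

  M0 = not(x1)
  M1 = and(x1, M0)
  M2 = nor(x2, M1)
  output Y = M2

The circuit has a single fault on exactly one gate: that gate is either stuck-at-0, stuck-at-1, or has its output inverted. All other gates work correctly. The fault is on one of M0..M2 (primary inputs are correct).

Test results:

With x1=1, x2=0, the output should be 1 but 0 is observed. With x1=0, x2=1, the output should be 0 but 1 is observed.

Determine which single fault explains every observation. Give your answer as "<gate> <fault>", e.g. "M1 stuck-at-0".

M2 inverted output

Fault-free values for test 1 (x1=1, x2=0): M0=0, M1=0, M2=1, giving Y=1. Observed 0.
Test 1: faults giving observed 0 are {M0 stuck-at-1, M0 inverted output, M1 stuck-at-1, M1 inverted output, M2 stuck-at-0, M2 inverted output}.
Test 2 (x1=0, x2=1): fault-free M0=1, M1=0, M2=0 → 0; observed 1. Eliminates M0 stuck-at-1, M0 inverted output, M1 stuck-at-1, M1 inverted output, M2 stuck-at-0.
Only M2 inverted output is consistent with every test.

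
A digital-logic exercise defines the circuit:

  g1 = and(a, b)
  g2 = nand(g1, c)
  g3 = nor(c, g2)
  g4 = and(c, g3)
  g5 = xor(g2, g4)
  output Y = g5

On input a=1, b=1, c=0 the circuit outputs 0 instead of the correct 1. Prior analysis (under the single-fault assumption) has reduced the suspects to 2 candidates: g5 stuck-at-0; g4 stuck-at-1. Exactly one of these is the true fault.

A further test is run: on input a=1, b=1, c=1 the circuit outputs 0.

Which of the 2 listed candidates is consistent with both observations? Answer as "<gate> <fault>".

g5 stuck-at-0

Evaluate each candidate on input a=1, b=1, c=1:
  g5 stuck-at-0: g1=1, g2=0, g3=0, g4=0, g5=0 [stuck-at-0] → 0 — matches
  g4 stuck-at-1: g1=1, g2=0, g3=0, g4=1 [stuck-at-1], g5=1 → 1 — eliminated
Only g5 stuck-at-0 reproduces the observed 0.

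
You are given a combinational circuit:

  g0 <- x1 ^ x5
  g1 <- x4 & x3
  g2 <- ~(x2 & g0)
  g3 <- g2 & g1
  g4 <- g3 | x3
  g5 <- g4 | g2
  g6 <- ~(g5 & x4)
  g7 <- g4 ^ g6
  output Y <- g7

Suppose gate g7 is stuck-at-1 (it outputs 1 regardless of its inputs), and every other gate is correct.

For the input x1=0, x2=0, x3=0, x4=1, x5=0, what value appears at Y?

1

Propagate with g7 forced: g0=0, g1=0, g2=1, g3=0, g4=0, g5=1, g6=0, g7=1 [stuck-at-1].
So Y = 1. (Without the fault it would be 0.)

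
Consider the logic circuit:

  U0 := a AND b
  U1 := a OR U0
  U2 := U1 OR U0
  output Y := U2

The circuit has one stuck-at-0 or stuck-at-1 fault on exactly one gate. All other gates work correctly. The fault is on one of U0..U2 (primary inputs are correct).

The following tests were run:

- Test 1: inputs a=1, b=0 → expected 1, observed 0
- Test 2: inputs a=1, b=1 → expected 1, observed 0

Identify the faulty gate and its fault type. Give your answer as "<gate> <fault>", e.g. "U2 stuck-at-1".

U2 stuck-at-0

Fault-free values for test 1 (a=1, b=0): U0=0, U1=1, U2=1, giving Y=1. Observed 0.
Test 1: faults giving observed 0 are {U1 stuck-at-0, U2 stuck-at-0}.
Test 2 (a=1, b=1): fault-free U0=1, U1=1, U2=1 → 1; observed 0. Eliminates U1 stuck-at-0.
Only U2 stuck-at-0 is consistent with every test.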